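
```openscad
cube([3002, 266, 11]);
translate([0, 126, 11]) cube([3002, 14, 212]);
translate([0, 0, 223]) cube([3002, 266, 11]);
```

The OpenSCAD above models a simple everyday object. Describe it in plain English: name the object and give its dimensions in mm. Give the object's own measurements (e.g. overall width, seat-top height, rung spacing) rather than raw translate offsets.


An I-beam lying along x, 3002 mm long. Overall section height 234 mm. Two flanges 266 mm wide (y) and 11 mm thick, one on the floor and one at the top; a web 14 mm thick runs between them, centred on the flange width.


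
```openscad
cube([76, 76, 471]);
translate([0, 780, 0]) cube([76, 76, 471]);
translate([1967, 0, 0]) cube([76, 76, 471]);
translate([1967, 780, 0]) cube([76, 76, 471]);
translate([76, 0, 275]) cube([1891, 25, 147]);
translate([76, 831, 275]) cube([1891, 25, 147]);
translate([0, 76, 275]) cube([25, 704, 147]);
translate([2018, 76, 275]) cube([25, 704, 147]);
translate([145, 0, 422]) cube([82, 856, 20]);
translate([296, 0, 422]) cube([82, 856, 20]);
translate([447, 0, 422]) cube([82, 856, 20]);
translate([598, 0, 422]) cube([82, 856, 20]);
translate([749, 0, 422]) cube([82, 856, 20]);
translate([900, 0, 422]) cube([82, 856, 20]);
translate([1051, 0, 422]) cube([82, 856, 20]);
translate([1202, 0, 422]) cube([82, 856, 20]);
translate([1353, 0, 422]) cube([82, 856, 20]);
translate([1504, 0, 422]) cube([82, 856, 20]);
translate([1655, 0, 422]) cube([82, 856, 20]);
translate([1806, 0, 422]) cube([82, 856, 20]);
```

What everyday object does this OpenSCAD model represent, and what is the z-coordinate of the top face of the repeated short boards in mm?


A bed frame. The slat-top height is 442 mm.

Four posts, four rails, and a row of slats — a bed frame. Slats sit on the rails at z = 275 + 147 = 422; with slat thickness 20, the top is 442 mm.


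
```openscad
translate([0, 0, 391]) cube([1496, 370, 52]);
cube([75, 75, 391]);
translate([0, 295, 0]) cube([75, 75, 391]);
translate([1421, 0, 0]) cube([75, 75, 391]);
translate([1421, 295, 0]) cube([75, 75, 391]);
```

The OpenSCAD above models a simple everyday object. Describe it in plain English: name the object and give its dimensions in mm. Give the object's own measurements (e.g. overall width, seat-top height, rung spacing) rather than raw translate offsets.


A bench: a 1496×370 mm seat slab, 52 mm thick, top at z = 443 mm, on four 75×75 mm square legs flush with the seat corners and standing on z = 0.


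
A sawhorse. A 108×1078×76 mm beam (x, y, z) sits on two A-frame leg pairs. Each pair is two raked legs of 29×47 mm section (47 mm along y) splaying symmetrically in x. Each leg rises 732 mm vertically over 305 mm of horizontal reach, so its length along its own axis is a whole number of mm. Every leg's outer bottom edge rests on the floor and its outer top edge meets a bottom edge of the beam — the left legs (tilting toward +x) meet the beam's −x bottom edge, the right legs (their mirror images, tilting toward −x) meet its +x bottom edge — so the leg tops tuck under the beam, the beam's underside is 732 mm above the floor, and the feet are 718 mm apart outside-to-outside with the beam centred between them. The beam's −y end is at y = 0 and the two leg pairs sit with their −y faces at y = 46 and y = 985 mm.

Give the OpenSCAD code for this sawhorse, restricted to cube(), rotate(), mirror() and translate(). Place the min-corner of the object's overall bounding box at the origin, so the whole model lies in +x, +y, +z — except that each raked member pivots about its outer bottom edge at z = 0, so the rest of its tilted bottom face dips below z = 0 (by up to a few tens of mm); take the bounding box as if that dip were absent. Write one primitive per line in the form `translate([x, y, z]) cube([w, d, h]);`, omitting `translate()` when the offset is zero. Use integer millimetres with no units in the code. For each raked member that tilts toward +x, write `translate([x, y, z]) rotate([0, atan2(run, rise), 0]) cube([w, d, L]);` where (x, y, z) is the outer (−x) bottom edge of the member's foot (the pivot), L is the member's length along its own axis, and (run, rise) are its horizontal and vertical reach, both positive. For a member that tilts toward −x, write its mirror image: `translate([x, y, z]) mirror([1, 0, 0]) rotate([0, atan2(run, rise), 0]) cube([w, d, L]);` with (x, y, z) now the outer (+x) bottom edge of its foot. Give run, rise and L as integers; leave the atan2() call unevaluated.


translate([305, 0, 732]) cube([108, 1078, 76]);
translate([0, 46, 0]) rotate([0, atan2(305, 732), 0]) cube([29, 47, 793]);
translate([718, 46, 0]) mirror([1, 0, 0]) rotate([0, atan2(305, 732), 0]) cube([29, 47, 793]);
translate([0, 985, 0]) rotate([0, atan2(305, 732), 0]) cube([29, 47, 793]);
translate([718, 985, 0]) mirror([1, 0, 0]) rotate([0, atan2(305, 732), 0]) cube([29, 47, 793]);


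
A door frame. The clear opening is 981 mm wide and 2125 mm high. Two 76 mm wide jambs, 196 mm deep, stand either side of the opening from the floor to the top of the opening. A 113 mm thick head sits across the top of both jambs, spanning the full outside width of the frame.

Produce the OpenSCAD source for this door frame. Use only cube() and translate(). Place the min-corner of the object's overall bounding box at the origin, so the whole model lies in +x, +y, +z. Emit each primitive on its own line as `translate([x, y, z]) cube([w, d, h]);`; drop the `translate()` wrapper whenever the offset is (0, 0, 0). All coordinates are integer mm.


cube([76, 196, 2125]);
translate([1057, 0, 0]) cube([76, 196, 2125]);
translate([0, 0, 2125]) cube([1133, 196, 113]);


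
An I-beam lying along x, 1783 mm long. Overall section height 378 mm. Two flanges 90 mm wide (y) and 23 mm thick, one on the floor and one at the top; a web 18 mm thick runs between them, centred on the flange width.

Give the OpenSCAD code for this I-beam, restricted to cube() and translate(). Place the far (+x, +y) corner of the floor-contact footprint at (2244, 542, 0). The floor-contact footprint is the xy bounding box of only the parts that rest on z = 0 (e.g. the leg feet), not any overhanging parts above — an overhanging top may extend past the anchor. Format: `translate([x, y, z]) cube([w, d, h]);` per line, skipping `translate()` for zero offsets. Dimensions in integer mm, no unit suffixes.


translate([461, 452, 0]) cube([1783, 90, 23]);
translate([461, 488, 23]) cube([1783, 18, 332]);
translate([461, 452, 355]) cube([1783, 90, 23]);


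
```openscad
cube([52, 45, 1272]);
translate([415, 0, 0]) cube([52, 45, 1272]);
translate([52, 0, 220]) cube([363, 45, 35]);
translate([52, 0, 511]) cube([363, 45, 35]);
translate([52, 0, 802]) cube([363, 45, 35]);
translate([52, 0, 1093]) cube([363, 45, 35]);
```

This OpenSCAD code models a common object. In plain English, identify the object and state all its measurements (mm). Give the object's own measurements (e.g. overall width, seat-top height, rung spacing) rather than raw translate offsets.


A straight ladder. Two 52×45 mm vertical rails, 1272 mm tall, stand 467 mm apart (outside-to-outside) with their front faces coplanar on the −y side. 4 rungs, each 45 mm deep and 35 mm tall, span between the inner faces of the rails, front faces flush with the rails. The lowest rung's underside is at z = 220 mm and rungs are spaced 291 mm apart (underside to underside).


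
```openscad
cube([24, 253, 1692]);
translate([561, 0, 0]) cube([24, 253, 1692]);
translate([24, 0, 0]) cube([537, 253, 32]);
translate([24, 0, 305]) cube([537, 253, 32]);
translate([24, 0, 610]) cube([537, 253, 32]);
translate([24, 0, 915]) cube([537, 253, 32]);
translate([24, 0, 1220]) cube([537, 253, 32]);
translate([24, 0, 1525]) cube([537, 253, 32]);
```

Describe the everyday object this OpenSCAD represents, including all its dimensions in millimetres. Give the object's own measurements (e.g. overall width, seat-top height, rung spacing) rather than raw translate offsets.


An open bookshelf. Two side panels, each 24 mm thick, 253 mm deep and 1692 mm tall, stand 585 mm apart (outside-to-outside). Between them sit 6 shelves, each 32 mm thick and 253 mm deep, spanning the full gap between the sides. The bottom shelf rests on the floor (its underside at z = 0) and the clear gap between one shelf's top and the next shelf's underside is 273 mm.


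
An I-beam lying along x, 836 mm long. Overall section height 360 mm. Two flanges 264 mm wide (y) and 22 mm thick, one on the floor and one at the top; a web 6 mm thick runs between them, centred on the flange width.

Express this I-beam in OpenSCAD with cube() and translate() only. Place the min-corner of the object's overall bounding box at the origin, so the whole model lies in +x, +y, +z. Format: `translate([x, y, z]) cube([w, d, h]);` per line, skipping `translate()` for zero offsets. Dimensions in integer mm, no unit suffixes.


cube([836, 264, 22]);
translate([0, 129, 22]) cube([836, 6, 316]);
translate([0, 0, 338]) cube([836, 264, 22]);


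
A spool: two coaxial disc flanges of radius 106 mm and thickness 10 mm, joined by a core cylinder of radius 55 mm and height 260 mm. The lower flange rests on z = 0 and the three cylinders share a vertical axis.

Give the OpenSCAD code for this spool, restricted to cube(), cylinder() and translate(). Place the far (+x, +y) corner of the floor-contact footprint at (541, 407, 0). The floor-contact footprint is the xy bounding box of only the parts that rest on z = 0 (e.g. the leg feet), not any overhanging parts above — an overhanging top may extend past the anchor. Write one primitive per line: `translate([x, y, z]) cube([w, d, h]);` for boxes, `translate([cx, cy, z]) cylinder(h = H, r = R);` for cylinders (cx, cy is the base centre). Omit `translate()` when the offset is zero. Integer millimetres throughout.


translate([435, 301, 0]) cylinder(h = 10, r = 106);
translate([435, 301, 10]) cylinder(h = 260, r = 55);
translate([435, 301, 270]) cylinder(h = 10, r = 106);


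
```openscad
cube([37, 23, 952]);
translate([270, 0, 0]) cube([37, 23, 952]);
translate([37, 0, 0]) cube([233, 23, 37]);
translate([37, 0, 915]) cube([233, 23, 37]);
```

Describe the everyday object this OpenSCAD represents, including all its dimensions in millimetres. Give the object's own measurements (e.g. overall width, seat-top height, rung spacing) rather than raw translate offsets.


A rectangular picture frame lying in the x–z plane (depth along y). The opening is 233 mm wide (x) by 878 mm tall (z), surrounded by a border 37 mm wide on all four sides. The frame is 23 mm deep and is made of two full-height vertical stiles with two horizontal rails fitted between them.


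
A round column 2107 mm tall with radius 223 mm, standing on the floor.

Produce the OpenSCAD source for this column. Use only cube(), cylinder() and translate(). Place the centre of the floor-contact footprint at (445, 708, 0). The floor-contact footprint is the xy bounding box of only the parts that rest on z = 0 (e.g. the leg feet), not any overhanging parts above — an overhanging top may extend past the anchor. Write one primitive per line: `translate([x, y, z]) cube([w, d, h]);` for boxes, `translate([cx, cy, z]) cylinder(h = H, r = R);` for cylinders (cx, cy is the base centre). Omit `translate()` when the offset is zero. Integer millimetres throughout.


translate([445, 708, 0]) cylinder(h = 2107, r = 223);


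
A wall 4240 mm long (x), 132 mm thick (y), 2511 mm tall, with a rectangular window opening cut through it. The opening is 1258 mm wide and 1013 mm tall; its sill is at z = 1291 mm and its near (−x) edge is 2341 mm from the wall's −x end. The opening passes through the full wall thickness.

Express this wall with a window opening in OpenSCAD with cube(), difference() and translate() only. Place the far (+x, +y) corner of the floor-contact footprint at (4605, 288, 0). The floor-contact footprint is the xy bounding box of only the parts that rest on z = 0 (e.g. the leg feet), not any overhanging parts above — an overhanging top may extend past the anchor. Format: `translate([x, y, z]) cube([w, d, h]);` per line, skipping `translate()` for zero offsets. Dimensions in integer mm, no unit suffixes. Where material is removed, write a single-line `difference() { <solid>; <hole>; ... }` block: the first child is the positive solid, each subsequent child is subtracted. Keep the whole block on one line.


difference() { translate([365, 156, 0]) cube([4240, 132, 2511]); translate([2706, 156, 1291]) cube([1258, 132, 1013]); }


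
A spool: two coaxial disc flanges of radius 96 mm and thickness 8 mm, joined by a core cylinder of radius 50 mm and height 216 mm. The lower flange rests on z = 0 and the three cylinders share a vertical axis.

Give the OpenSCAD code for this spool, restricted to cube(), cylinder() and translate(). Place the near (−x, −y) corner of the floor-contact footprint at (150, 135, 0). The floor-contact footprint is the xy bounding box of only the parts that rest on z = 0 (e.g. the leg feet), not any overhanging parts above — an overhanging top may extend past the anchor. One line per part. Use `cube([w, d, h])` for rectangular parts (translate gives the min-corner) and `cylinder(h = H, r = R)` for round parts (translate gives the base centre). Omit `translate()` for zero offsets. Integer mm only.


translate([246, 231, 0]) cylinder(h = 8, r = 96);
translate([246, 231, 8]) cylinder(h = 216, r = 50);
translate([246, 231, 224]) cylinder(h = 8, r = 96);


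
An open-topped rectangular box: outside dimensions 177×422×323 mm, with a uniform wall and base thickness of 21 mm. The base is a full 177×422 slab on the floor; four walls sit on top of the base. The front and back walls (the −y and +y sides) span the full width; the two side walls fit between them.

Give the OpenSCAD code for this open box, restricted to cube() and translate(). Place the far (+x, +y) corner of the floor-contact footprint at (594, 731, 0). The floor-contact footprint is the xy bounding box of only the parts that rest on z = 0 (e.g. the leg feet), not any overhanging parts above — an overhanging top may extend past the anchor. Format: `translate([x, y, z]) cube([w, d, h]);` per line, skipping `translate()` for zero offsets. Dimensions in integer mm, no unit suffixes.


translate([417, 309, 0]) cube([177, 422, 21]);
translate([417, 309, 21]) cube([177, 21, 302]);
translate([417, 710, 21]) cube([177, 21, 302]);
translate([417, 330, 21]) cube([21, 380, 302]);
translate([573, 330, 21]) cube([21, 380, 302]);


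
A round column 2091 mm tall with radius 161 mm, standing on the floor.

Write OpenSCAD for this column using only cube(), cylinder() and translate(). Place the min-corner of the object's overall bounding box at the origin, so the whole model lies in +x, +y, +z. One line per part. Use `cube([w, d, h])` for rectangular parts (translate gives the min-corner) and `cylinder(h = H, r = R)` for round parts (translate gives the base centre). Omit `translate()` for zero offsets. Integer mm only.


translate([161, 161, 0]) cylinder(h = 2091, r = 161);


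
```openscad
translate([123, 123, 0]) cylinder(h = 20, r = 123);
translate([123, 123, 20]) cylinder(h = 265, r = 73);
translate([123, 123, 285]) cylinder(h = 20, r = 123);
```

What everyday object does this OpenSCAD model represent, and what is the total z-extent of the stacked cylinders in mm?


A spool. The overall height is 305 mm.

Three coaxial cylinders, large–small–large — a spool. Two 20 mm flanges and a 265 mm core give 20 + 265 + 20 = 305 mm.


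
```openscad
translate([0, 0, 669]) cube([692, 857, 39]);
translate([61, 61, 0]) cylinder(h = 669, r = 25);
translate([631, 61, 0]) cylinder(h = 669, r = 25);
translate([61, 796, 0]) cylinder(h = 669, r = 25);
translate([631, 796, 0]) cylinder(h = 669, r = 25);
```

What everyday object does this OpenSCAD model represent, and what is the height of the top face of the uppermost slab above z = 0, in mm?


A table. The table height is 708 mm.

A 692×857×39 slab sits at z = 669 on four Ø50 mm round legs — a table. The top surface is at 669 + 39 = 708 mm.


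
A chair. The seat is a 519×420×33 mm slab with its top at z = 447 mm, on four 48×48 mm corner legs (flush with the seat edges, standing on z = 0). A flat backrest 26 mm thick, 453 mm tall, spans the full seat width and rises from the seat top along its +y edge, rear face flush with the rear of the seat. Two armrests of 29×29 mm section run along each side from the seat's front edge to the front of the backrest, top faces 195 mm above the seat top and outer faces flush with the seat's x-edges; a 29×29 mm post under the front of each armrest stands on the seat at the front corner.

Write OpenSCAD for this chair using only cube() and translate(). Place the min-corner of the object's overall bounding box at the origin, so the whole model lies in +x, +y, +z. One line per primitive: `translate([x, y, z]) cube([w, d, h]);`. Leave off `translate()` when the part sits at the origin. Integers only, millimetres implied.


// leg_h = 447 - 33 = 414
// arm post h = 195 - 29 = 166
translate([0, 0, 414]) cube([519, 420, 33]);
cube([48, 48, 414]);
translate([471, 0, 0]) cube([48, 48, 414]);
translate([0, 372, 0]) cube([48, 48, 414]);
translate([471, 372, 0]) cube([48, 48, 414]);
translate([0, 394, 447]) cube([519, 26, 453]);
translate([0, 0, 613]) cube([29, 394, 29]);
translate([490, 0, 613]) cube([29, 394, 29]);
translate([0, 0, 447]) cube([29, 29, 166]);
translate([490, 0, 447]) cube([29, 29, 166]);


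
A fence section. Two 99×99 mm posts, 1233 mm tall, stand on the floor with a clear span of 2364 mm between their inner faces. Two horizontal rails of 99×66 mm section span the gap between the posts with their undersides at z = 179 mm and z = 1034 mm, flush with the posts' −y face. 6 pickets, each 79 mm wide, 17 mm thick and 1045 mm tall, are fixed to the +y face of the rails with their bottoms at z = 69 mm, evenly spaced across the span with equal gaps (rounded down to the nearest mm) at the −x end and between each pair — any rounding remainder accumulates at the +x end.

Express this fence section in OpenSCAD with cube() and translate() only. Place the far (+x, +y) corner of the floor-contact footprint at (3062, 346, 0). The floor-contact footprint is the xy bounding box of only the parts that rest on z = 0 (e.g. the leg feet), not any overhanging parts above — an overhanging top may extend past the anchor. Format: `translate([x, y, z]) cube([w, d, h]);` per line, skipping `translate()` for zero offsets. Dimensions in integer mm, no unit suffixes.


translate([500, 247, 0]) cube([99, 99, 1233]);
translate([2963, 247, 0]) cube([99, 99, 1233]);
translate([599, 247, 179]) cube([2364, 99, 66]);
translate([599, 247, 1034]) cube([2364, 99, 66]);
translate([869, 346, 69]) cube([79, 17, 1045]);
translate([1218, 346, 69]) cube([79, 17, 1045]);
translate([1567, 346, 69]) cube([79, 17, 1045]);
translate([1916, 346, 69]) cube([79, 17, 1045]);
translate([2265, 346, 69]) cube([79, 17, 1045]);
translate([2614, 346, 69]) cube([79, 17, 1045]);


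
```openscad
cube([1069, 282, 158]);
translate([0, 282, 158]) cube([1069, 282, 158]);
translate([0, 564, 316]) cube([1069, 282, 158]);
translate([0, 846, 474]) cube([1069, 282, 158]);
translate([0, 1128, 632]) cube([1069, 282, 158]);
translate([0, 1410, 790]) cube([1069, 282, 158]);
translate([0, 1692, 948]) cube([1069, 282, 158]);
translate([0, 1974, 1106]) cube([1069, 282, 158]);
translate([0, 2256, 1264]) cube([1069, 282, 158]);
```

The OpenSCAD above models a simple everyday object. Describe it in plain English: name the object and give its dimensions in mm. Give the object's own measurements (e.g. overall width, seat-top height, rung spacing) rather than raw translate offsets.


A straight staircase of 9 solid steps. Each step is 1069 mm wide (x), 282 mm deep (y, the going) and 158 mm tall (the rise). The first step rests on the floor; each subsequent step sits one going further in +y and one rise higher in +z, directly behind and above the previous step with no overlap.


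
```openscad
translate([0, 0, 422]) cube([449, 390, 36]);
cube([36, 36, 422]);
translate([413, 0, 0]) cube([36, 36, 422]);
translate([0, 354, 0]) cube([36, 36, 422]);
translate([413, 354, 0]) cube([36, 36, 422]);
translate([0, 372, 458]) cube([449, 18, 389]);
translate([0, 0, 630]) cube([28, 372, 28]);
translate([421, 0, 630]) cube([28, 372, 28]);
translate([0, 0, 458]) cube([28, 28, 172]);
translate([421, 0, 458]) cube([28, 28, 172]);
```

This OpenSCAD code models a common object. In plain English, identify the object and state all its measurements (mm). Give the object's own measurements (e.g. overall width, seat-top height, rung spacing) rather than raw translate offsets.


A chair. The seat is a 449×390×36 mm slab with its top at z = 458 mm, on four 36×36 mm corner legs (flush with the seat edges, standing on z = 0). A flat backrest 18 mm thick, 389 mm tall, spans the full seat width and rises from the seat top along its +y edge, rear face flush with the rear of the seat. Two armrests of 28×28 mm section run along each side from the seat's front edge to the front of the backrest, top faces 200 mm above the seat top and outer faces flush with the seat's x-edges; a 28×28 mm post under the front of each armrest stands on the seat at the front corner.


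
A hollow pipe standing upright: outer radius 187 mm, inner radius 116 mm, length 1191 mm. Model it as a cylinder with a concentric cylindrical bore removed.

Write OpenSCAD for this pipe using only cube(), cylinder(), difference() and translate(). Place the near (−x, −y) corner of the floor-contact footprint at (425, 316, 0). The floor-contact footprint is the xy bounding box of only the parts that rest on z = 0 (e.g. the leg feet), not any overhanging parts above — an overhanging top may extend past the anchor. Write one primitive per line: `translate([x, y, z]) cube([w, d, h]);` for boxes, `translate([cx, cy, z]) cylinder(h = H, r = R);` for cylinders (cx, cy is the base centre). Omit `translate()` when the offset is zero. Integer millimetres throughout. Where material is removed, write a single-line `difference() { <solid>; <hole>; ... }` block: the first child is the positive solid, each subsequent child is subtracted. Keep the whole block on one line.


difference() { translate([612, 503, 0]) cylinder(h = 1191, r = 187); translate([612, 503, 0]) cylinder(h = 1191, r = 116); }


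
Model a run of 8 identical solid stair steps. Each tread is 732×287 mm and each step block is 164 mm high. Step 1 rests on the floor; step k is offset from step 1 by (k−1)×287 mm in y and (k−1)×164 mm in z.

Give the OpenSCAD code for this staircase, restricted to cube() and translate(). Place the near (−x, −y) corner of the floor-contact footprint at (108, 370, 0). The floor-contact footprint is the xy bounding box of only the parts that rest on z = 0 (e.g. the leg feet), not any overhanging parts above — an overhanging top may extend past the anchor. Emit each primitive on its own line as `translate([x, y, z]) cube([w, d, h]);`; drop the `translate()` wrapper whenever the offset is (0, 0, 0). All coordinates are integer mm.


translate([108, 370, 0]) cube([732, 287, 164]);
translate([108, 657, 164]) cube([732, 287, 164]);
translate([108, 944, 328]) cube([732, 287, 164]);
translate([108, 1231, 492]) cube([732, 287, 164]);
translate([108, 1518, 656]) cube([732, 287, 164]);
translate([108, 1805, 820]) cube([732, 287, 164]);
translate([108, 2092, 984]) cube([732, 287, 164]);
translate([108, 2379, 1148]) cube([732, 287, 164]);


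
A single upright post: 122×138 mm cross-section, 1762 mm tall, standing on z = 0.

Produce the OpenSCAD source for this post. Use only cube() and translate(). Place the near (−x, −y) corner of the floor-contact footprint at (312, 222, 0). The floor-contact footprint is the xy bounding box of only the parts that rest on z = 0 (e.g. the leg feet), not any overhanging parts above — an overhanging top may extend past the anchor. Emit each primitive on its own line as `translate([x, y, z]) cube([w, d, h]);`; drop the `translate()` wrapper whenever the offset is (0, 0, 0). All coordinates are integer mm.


translate([312, 222, 0]) cube([122, 138, 1762]);


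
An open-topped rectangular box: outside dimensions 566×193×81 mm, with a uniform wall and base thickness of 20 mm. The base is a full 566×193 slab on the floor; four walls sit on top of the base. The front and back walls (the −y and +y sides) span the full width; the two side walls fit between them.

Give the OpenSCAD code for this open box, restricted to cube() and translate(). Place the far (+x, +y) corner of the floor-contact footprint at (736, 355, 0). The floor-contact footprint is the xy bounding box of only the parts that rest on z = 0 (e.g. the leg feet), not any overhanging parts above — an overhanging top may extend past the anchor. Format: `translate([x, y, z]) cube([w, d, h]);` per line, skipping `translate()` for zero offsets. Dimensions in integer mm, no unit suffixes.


translate([170, 162, 0]) cube([566, 193, 20]);
translate([170, 162, 20]) cube([566, 20, 61]);
translate([170, 335, 20]) cube([566, 20, 61]);
translate([170, 182, 20]) cube([20, 153, 61]);
translate([716, 182, 20]) cube([20, 153, 61]);


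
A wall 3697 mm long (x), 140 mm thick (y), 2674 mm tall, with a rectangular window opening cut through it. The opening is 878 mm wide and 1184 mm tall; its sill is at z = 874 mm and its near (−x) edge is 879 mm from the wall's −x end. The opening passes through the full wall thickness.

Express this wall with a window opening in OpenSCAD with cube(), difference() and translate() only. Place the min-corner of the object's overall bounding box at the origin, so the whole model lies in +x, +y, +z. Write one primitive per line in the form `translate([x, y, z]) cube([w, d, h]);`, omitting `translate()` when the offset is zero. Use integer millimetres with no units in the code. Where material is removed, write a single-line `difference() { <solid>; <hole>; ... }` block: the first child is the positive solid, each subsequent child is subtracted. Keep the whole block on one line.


difference() { cube([3697, 140, 2674]); translate([879, 0, 874]) cube([878, 140, 1184]); }


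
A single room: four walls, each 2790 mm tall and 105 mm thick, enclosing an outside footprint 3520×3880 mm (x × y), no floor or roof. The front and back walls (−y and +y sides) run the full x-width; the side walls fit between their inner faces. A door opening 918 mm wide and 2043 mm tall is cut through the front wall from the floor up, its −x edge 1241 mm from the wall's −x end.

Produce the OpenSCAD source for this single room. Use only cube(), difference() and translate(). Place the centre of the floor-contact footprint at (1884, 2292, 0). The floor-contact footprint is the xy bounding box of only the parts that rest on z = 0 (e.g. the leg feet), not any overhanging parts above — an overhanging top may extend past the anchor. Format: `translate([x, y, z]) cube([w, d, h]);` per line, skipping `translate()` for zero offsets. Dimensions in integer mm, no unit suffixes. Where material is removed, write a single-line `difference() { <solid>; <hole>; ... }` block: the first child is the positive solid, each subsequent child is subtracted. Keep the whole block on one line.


difference() { translate([124, 352, 0]) cube([3520, 105, 2790]); translate([1365, 352, 0]) cube([918, 105, 2043]); }
translate([124, 4127, 0]) cube([3520, 105, 2790]);
translate([124, 457, 0]) cube([105, 3670, 2790]);
translate([3539, 457, 0]) cube([105, 3670, 2790]);


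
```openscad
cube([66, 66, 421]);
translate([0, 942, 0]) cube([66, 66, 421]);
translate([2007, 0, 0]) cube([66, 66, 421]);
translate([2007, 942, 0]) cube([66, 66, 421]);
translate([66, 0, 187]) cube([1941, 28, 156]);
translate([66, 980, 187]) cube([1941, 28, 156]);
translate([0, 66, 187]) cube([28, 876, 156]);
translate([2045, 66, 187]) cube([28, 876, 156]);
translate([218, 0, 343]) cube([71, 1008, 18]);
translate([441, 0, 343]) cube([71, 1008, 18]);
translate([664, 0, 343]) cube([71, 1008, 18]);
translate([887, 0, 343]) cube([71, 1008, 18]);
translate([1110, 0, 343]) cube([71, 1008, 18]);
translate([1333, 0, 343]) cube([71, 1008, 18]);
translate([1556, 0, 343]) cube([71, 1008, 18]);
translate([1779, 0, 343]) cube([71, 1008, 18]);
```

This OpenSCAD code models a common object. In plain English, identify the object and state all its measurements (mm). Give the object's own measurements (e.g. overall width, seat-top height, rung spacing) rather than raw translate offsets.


A bed frame 2073 mm long (x) by 1008 mm wide (y). Four 66×66 mm corner posts, 421 mm tall, at the corners of the footprint. Four rails of 28 mm thickness and 156 mm height run between adjacent posts with their undersides at z = 187 mm, their outer faces flush with the outside of the frame (the two x-running rails run between the posts' inner faces; the two y-running rails run between the posts' inner faces). 8 slats, each 71 mm wide (x) and 18 mm thick, lie across the top of the two x-running rails, running the full 1008 mm width of the frame in y; along x they sit between the end posts with a 152 mm gap after the −x posts and between neighbouring slats, leaving 157 mm before the +x posts.


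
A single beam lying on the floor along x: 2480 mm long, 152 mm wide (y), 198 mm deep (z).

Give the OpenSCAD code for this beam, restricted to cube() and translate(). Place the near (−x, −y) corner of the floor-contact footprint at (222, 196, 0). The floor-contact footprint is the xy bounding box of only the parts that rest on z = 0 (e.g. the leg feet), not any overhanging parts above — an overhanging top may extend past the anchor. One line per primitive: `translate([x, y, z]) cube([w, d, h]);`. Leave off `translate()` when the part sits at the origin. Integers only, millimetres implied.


translate([222, 196, 0]) cube([2480, 152, 198]);


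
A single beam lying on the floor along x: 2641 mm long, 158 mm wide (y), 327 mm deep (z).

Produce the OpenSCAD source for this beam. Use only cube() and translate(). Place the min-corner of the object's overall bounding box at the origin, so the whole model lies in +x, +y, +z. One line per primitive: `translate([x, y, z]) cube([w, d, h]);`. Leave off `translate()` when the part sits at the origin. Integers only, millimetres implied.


cube([2641, 158, 327]);


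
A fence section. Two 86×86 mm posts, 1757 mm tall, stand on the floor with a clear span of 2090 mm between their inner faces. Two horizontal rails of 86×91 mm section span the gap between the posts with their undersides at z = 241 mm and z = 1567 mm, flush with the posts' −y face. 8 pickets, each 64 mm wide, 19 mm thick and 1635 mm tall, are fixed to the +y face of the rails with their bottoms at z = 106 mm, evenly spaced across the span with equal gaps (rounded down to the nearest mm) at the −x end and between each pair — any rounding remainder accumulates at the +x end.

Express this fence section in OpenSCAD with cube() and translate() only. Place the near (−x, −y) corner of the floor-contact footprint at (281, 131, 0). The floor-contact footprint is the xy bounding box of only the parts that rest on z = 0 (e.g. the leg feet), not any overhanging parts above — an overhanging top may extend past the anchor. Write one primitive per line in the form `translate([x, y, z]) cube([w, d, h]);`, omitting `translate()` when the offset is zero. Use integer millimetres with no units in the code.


translate([281, 131, 0]) cube([86, 86, 1757]);
translate([2457, 131, 0]) cube([86, 86, 1757]);
translate([367, 131, 241]) cube([2090, 86, 91]);
translate([367, 131, 1567]) cube([2090, 86, 91]);
translate([542, 217, 106]) cube([64, 19, 1635]);
translate([781, 217, 106]) cube([64, 19, 1635]);
translate([1020, 217, 106]) cube([64, 19, 1635]);
translate([1259, 217, 106]) cube([64, 19, 1635]);
translate([1498, 217, 106]) cube([64, 19, 1635]);
translate([1737, 217, 106]) cube([64, 19, 1635]);
translate([1976, 217, 106]) cube([64, 19, 1635]);
translate([2215, 217, 106]) cube([64, 19, 1635]);


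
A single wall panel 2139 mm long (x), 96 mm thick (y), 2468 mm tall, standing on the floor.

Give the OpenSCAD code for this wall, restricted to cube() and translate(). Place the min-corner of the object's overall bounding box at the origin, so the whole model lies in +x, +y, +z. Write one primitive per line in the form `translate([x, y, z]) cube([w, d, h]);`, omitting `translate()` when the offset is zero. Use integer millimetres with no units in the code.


cube([2139, 96, 2468]);


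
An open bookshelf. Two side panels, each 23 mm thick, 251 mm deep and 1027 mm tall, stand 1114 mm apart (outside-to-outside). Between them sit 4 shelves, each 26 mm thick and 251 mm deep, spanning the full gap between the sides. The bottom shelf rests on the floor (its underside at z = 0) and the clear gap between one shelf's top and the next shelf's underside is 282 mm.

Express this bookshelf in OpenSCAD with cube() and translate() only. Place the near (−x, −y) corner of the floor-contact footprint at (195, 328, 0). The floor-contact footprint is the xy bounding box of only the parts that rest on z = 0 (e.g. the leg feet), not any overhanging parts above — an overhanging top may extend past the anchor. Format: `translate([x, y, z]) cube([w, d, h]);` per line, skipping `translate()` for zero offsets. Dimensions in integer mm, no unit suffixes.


translate([195, 328, 0]) cube([23, 251, 1027]);
translate([1286, 328, 0]) cube([23, 251, 1027]);
translate([218, 328, 0]) cube([1068, 251, 26]);
translate([218, 328, 308]) cube([1068, 251, 26]);
translate([218, 328, 616]) cube([1068, 251, 26]);
translate([218, 328, 924]) cube([1068, 251, 26]);


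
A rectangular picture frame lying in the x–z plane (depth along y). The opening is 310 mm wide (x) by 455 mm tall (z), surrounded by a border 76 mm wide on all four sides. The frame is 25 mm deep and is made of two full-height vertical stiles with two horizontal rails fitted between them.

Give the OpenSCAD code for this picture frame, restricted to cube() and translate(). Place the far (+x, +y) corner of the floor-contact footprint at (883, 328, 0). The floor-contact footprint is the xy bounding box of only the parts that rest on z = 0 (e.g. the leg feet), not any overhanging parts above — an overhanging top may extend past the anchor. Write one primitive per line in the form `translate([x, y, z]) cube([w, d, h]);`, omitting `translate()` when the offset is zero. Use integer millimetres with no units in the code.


translate([421, 303, 0]) cube([76, 25, 607]);
translate([807, 303, 0]) cube([76, 25, 607]);
translate([497, 303, 0]) cube([310, 25, 76]);
translate([497, 303, 531]) cube([310, 25, 76]);


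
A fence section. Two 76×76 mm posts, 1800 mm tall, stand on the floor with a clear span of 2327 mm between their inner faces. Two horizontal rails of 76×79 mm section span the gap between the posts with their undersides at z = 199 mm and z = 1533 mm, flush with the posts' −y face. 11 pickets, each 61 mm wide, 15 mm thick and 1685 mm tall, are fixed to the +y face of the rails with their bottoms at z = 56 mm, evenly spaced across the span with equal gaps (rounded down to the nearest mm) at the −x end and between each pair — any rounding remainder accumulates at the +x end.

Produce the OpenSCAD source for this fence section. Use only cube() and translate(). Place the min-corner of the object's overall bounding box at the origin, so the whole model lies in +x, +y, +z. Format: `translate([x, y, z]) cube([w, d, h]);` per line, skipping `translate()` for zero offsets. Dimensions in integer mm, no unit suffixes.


cube([76, 76, 1800]);
translate([2403, 0, 0]) cube([76, 76, 1800]);
translate([76, 0, 199]) cube([2327, 76, 79]);
translate([76, 0, 1533]) cube([2327, 76, 79]);
translate([214, 76, 56]) cube([61, 15, 1685]);
translate([413, 76, 56]) cube([61, 15, 1685]);
translate([612, 76, 56]) cube([61, 15, 1685]);
translate([811, 76, 56]) cube([61, 15, 1685]);
translate([1010, 76, 56]) cube([61, 15, 1685]);
translate([1209, 76, 56]) cube([61, 15, 1685]);
translate([1408, 76, 56]) cube([61, 15, 1685]);
translate([1607, 76, 56]) cube([61, 15, 1685]);
translate([1806, 76, 56]) cube([61, 15, 1685]);
translate([2005, 76, 56]) cube([61, 15, 1685]);
translate([2204, 76, 56]) cube([61, 15, 1685]);


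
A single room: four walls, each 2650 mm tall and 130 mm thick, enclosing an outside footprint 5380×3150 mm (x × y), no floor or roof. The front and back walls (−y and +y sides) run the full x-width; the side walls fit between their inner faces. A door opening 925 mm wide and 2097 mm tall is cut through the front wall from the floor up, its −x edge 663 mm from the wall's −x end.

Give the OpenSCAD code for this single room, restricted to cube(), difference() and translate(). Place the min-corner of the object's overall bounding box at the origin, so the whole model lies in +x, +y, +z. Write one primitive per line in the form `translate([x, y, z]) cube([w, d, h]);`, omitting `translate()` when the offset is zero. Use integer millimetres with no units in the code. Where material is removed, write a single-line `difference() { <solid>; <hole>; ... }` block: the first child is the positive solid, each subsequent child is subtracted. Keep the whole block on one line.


difference() { cube([5380, 130, 2650]); translate([663, 0, 0]) cube([925, 130, 2097]); }
translate([0, 3020, 0]) cube([5380, 130, 2650]);
translate([0, 130, 0]) cube([130, 2890, 2650]);
translate([5250, 130, 0]) cube([130, 2890, 2650]);


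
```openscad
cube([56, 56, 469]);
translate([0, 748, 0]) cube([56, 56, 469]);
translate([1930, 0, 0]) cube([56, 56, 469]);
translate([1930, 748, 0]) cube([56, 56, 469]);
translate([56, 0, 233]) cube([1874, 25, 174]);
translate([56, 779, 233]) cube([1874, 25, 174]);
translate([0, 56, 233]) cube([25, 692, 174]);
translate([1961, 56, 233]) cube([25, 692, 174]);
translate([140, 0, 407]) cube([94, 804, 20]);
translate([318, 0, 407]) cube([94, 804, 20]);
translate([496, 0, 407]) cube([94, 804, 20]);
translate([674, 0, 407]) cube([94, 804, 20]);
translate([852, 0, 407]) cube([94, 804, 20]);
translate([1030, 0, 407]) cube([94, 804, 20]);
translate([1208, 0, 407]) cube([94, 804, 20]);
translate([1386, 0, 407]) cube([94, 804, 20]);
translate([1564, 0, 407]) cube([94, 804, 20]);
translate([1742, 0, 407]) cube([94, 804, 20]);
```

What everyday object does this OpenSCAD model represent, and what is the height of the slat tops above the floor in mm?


A bed frame. The slat-top height is 427 mm.

Four posts, four rails, and a row of slats — a bed frame. Slats sit on the rails at z = 233 + 174 = 407; with slat thickness 20, the top is 427 mm.


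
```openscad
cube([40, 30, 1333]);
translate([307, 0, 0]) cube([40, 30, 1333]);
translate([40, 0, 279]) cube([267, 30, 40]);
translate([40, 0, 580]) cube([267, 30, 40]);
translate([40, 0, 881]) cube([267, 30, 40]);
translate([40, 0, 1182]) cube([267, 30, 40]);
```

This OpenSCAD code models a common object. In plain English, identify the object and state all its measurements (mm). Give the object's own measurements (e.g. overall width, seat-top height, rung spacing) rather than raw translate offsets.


A straight ladder. Two 40×30 mm vertical rails, 1333 mm tall, stand 347 mm apart (outside-to-outside) with their front faces coplanar on the −y side. 4 rungs, each 30 mm deep and 40 mm tall, span between the inner faces of the rails, front faces flush with the rails. The lowest rung's underside is at z = 279 mm and rungs are spaced 301 mm apart (underside to underside).


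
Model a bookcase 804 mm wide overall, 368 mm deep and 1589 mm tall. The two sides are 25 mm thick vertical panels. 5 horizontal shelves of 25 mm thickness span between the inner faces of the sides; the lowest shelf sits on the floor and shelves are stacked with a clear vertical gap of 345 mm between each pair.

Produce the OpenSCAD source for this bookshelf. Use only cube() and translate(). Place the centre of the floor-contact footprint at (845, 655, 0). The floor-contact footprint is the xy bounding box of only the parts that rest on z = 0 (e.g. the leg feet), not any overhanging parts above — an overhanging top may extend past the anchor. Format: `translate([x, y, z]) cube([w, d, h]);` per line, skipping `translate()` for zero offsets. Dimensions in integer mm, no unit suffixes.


translate([443, 471, 0]) cube([25, 368, 1589]);
translate([1222, 471, 0]) cube([25, 368, 1589]);
translate([468, 471, 0]) cube([754, 368, 25]);
translate([468, 471, 370]) cube([754, 368, 25]);
translate([468, 471, 740]) cube([754, 368, 25]);
translate([468, 471, 1110]) cube([754, 368, 25]);
translate([468, 471, 1480]) cube([754, 368, 25]);
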